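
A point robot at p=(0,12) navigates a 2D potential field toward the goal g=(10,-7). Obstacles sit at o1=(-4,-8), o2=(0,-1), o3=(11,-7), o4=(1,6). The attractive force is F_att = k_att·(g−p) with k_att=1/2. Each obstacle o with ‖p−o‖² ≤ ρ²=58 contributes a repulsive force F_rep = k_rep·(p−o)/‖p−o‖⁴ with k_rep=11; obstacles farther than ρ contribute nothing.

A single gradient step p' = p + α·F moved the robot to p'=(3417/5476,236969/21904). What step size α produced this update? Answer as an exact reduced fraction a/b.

F_att = 1/2·(g−p) = 1/2·(10,-19) = (5.0000,-9.5000)
o1: d²=416 > ρ²=58 → inactive
o2: d²=169 > ρ²=58 → inactive
o3: d²=482 > ρ²=58 → inactive
o4: d²=37 ≤ ρ²=58; F_rep = 11·(-1,6)/37² = (-0.0080,0.0482)
F = F_att + ΣF_rep = (4.9920,-9.4518)
Δp = p'−p = (0.6240,-1.1815); α = Δx/Fx = (3417/5476) / (6834/1369) = 1/8
check: Δy/Fy = (-25879/21904) / (-25879/2738) = 1/8 ✓

α = 1/8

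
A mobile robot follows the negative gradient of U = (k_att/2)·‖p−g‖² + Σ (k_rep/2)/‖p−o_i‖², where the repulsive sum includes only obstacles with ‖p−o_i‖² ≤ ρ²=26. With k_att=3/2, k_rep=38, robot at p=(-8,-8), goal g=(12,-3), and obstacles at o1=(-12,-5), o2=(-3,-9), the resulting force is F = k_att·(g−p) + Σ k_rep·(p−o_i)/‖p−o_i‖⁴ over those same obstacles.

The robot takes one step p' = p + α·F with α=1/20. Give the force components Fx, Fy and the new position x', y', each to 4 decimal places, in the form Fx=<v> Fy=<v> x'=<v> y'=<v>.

Fx=29.9621 Fy=7.3738 x'=-6.5019 y'=-7.6313

F_att = 3/2·(g−p) = 3/2·(20,5) = (30.0000,7.5000)
o1: d²=25 ≤ ρ²=26; F_rep = 38·(4,-3)/25² = (0.2432,-0.1824)
o2: d²=26 ≤ ρ²=26; F_rep = 38·(-5,1)/26² = (-0.2811,0.0562)
F = F_att + ΣF_rep = (29.9621,7.3738)
p' = p + 1/20·F = (-6.5019,-7.6313)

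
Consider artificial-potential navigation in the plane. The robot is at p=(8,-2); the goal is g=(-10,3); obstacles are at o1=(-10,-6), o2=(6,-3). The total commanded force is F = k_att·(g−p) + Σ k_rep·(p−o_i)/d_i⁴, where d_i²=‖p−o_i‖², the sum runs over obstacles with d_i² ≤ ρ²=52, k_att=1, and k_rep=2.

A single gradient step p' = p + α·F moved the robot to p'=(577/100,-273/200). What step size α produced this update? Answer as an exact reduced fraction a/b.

α = 1/8

F_att = 1·(g−p) = 1·(-18,5) = (-18.0000,5.0000)
o1: d²=340 > ρ²=52 → inactive
o2: d²=5 ≤ ρ²=52; F_rep = 2·(2,1)/5² = (0.1600,0.0800)
F = F_att + ΣF_rep = (-17.8400,5.0800)
Δp = p'−p = (-2.2300,0.6350); α = Δx/Fx = (-223/100) / (-446/25) = 1/8
check: Δy/Fy = (127/200) / (127/25) = 1/8 ✓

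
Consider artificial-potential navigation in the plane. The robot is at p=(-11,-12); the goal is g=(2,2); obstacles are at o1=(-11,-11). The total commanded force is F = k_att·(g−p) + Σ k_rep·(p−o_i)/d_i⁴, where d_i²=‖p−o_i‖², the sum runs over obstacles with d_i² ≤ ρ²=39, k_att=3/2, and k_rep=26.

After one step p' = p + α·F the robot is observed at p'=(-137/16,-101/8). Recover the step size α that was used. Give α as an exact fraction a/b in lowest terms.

F_att = 3/2·(g−p) = 3/2·(13,14) = (19.5000,21.0000)
o1: d²=1 ≤ ρ²=39; F_rep = 26·(0,-1)/1² = (0.0000,-26.0000)
F = F_att + ΣF_rep = (19.5000,-5.0000)
Δp = p'−p = (2.4375,-0.6250); α = Δx/Fx = (39/16) / (39/2) = 1/8
check: Δy/Fy = (-5/8) / (-5) = 1/8 ✓

α = 1/8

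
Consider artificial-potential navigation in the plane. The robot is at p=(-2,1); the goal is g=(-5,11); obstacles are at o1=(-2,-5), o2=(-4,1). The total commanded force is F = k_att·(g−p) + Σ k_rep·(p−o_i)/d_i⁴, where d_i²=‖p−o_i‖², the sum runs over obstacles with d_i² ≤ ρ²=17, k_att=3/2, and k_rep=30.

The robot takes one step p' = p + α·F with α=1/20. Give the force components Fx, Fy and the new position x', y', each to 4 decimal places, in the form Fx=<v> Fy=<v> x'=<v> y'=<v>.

F_att = 3/2·(g−p) = 3/2·(-3,10) = (-4.5000,15.0000)
o1: d²=36 > ρ²=17 → inactive
o2: d²=4 ≤ ρ²=17; F_rep = 30·(2,0)/4² = (3.7500,0.0000)
F = F_att + ΣF_rep = (-0.7500,15.0000)
p' = p + 1/20·F = (-2.0375,1.7500)

Fx=-0.7500 Fy=15.0000 x'=-2.0375 y'=1.7500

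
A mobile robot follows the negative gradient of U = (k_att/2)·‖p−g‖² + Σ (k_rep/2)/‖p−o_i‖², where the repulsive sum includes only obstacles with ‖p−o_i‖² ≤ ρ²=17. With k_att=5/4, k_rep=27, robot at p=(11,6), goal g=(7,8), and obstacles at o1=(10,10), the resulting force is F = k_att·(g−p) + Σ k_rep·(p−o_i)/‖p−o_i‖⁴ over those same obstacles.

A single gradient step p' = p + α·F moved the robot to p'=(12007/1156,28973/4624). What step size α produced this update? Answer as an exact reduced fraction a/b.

F_att = 5/4·(g−p) = 5/4·(-4,2) = (-5.0000,2.5000)
o1: d²=17 ≤ ρ²=17; F_rep = 27·(1,-4)/17² = (0.0934,-0.3737)
F = F_att + ΣF_rep = (-4.9066,2.1263)
Δp = p'−p = (-0.6133,0.2658); α = Δx/Fx = (-709/1156) / (-1418/289) = 1/8
check: Δy/Fy = (1229/4624) / (1229/578) = 1/8 ✓

α = 1/8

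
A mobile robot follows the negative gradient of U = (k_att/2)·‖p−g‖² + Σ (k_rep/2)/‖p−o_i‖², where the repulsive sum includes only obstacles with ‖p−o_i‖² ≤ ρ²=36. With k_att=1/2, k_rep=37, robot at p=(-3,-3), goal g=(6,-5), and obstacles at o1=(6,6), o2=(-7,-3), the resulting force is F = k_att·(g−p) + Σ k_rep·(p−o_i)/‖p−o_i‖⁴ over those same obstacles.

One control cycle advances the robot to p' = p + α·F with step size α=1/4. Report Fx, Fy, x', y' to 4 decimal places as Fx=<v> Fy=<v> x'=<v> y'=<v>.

F_att = 1/2·(g−p) = 1/2·(9,-2) = (4.5000,-1.0000)
o1: d²=162 > ρ²=36 → inactive
o2: d²=16 ≤ ρ²=36; F_rep = 37·(4,0)/16² = (0.5781,0.0000)
F = F_att + ΣF_rep = (5.0781,-1.0000)
p' = p + 1/4·F = (-1.7305,-3.2500)

Fx=5.0781 Fy=-1.0000 x'=-1.7305 y'=-3.2500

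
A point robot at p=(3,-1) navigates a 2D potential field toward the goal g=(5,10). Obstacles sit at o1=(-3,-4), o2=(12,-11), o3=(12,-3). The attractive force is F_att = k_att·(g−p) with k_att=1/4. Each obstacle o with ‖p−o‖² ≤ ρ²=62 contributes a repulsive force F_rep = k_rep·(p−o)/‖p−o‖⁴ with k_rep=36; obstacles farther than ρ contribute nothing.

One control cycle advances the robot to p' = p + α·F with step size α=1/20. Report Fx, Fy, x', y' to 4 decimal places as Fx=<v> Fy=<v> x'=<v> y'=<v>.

Fx=0.6067 Fy=2.8033 x'=3.0303 y'=-0.8598

F_att = 1/4·(g−p) = 1/4·(2,11) = (0.5000,2.7500)
o1: d²=45 ≤ ρ²=62; F_rep = 36·(6,3)/45² = (0.1067,0.0533)
o2: d²=181 > ρ²=62 → inactive
o3: d²=85 > ρ²=62 → inactive
F = F_att + ΣF_rep = (0.6067,2.8033)
p' = p + 1/20·F = (3.0303,-0.8598)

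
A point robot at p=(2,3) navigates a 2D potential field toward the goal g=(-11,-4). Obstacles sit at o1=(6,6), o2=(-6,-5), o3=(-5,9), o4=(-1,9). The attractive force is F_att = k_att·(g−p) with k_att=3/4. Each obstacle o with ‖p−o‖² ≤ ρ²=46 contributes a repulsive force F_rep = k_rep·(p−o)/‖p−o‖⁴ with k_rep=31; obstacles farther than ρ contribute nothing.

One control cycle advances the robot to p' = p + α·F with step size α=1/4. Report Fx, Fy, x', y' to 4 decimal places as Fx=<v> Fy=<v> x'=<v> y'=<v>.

F_att = 3/4·(g−p) = 3/4·(-13,-7) = (-9.7500,-5.2500)
o1: d²=25 ≤ ρ²=46; F_rep = 31·(-4,-3)/25² = (-0.1984,-0.1488)
o2: d²=128 > ρ²=46 → inactive
o3: d²=85 > ρ²=46 → inactive
o4: d²=45 ≤ ρ²=46; F_rep = 31·(3,-6)/45² = (0.0459,-0.0919)
F = F_att + ΣF_rep = (-9.9025,-5.4907)
p' = p + 1/4·F = (-0.4756,1.6273)

Fx=-9.9025 Fy=-5.4907 x'=-0.4756 y'=1.6273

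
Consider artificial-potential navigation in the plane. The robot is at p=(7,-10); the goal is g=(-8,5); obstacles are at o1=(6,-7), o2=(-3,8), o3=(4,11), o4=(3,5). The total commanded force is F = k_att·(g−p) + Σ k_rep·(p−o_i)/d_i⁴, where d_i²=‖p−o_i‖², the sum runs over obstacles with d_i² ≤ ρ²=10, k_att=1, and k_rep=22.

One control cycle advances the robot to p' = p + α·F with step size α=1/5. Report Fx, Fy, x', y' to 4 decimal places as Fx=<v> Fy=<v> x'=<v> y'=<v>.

Fx=-14.7800 Fy=14.3400 x'=4.0440 y'=-7.1320

F_att = 1·(g−p) = 1·(-15,15) = (-15.0000,15.0000)
o1: d²=10 ≤ ρ²=10; F_rep = 22·(1,-3)/10² = (0.2200,-0.6600)
o2: d²=424 > ρ²=10 → inactive
o3: d²=450 > ρ²=10 → inactive
o4: d²=241 > ρ²=10 → inactive
F = F_att + ΣF_rep = (-14.7800,14.3400)
p' = p + 1/5·F = (4.0440,-7.1320)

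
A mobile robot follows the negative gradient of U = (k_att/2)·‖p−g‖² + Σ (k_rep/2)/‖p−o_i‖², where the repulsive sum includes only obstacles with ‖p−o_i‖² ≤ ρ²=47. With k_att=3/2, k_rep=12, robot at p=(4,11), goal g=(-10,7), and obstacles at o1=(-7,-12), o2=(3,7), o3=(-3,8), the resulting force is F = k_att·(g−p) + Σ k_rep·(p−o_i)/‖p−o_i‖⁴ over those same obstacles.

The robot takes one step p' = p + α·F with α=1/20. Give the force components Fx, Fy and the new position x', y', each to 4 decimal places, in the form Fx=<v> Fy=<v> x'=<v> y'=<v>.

F_att = 3/2·(g−p) = 3/2·(-14,-4) = (-21.0000,-6.0000)
o1: d²=650 > ρ²=47 → inactive
o2: d²=17 ≤ ρ²=47; F_rep = 12·(1,4)/17² = (0.0415,0.1661)
o3: d²=58 > ρ²=47 → inactive
F = F_att + ΣF_rep = (-20.9585,-5.8339)
p' = p + 1/20·F = (2.9521,10.7083)

Fx=-20.9585 Fy=-5.8339 x'=2.9521 y'=10.7083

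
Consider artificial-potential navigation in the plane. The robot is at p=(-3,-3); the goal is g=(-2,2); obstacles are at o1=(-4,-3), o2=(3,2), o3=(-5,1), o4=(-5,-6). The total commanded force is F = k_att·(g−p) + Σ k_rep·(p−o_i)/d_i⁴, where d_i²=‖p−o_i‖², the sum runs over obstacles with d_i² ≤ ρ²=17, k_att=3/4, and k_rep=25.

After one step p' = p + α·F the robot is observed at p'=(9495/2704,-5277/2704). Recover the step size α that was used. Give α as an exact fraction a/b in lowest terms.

F_att = 3/4·(g−p) = 3/4·(1,5) = (0.7500,3.7500)
o1: d²=1 ≤ ρ²=17; F_rep = 25·(1,0)/1² = (25.0000,0.0000)
o2: d²=61 > ρ²=17 → inactive
o3: d²=20 > ρ²=17 → inactive
o4: d²=13 ≤ ρ²=17; F_rep = 25·(2,3)/13² = (0.2959,0.4438)
F = F_att + ΣF_rep = (26.0459,4.1938)
Δp = p'−p = (6.5115,1.0484); α = Δx/Fx = (17607/2704) / (17607/676) = 1/4
check: Δy/Fy = (2835/2704) / (2835/676) = 1/4 ✓

α = 1/4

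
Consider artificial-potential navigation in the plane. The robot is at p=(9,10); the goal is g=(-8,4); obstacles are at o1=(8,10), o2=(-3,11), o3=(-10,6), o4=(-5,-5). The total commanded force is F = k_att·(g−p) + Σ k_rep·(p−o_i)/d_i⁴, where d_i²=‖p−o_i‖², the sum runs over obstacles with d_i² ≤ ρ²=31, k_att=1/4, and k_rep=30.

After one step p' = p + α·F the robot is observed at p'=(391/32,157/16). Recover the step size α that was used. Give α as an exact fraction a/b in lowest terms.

α = 1/8

F_att = 1/4·(g−p) = 1/4·(-17,-6) = (-4.2500,-1.5000)
o1: d²=1 ≤ ρ²=31; F_rep = 30·(1,0)/1² = (30.0000,0.0000)
o2: d²=145 > ρ²=31 → inactive
o3: d²=377 > ρ²=31 → inactive
o4: d²=421 > ρ²=31 → inactive
F = F_att + ΣF_rep = (25.7500,-1.5000)
Δp = p'−p = (3.2188,-0.1875); α = Δx/Fx = (103/32) / (103/4) = 1/8
check: Δy/Fy = (-3/16) / (-3/2) = 1/8 ✓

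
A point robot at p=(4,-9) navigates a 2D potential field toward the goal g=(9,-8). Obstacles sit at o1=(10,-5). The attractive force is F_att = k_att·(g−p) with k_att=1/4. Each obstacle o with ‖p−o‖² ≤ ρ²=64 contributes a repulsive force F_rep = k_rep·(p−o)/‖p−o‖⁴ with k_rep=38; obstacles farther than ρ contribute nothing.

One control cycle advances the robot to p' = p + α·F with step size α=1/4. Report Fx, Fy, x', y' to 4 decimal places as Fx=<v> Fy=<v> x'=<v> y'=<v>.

Fx=1.1657 Fy=0.1938 x'=4.2914 y'=-8.9516

F_att = 1/4·(g−p) = 1/4·(5,1) = (1.2500,0.2500)
o1: d²=52 ≤ ρ²=64; F_rep = 38·(-6,-4)/52² = (-0.0843,-0.0562)
F = F_att + ΣF_rep = (1.1657,0.1938)
p' = p + 1/4·F = (4.2914,-8.9516)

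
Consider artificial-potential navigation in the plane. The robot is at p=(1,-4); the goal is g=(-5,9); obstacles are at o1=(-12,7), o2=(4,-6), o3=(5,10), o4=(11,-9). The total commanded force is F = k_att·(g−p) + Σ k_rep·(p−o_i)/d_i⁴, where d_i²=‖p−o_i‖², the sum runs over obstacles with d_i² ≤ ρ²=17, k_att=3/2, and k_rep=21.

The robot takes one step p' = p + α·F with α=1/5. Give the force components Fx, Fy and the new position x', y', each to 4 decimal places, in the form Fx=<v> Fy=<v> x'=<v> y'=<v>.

F_att = 3/2·(g−p) = 3/2·(-6,13) = (-9.0000,19.5000)
o1: d²=290 > ρ²=17 → inactive
o2: d²=13 ≤ ρ²=17; F_rep = 21·(-3,2)/13² = (-0.3728,0.2485)
o3: d²=212 > ρ²=17 → inactive
o4: d²=125 > ρ²=17 → inactive
F = F_att + ΣF_rep = (-9.3728,19.7485)
p' = p + 1/5·F = (-0.8746,-0.0503)

Fx=-9.3728 Fy=19.7485 x'=-0.8746 y'=-0.0503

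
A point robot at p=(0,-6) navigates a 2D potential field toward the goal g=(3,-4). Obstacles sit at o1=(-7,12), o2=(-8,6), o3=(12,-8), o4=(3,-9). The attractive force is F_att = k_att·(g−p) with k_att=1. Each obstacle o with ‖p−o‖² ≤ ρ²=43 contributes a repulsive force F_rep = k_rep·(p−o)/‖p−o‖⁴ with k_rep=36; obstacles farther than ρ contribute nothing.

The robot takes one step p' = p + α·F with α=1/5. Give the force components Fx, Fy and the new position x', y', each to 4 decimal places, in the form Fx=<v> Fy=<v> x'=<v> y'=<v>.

Fx=2.6667 Fy=2.3333 x'=0.5333 y'=-5.5333

F_att = 1·(g−p) = 1·(3,2) = (3.0000,2.0000)
o1: d²=373 > ρ²=43 → inactive
o2: d²=208 > ρ²=43 → inactive
o3: d²=148 > ρ²=43 → inactive
o4: d²=18 ≤ ρ²=43; F_rep = 36·(-3,3)/18² = (-0.3333,0.3333)
F = F_att + ΣF_rep = (2.6667,2.3333)
p' = p + 1/5·F = (0.5333,-5.5333)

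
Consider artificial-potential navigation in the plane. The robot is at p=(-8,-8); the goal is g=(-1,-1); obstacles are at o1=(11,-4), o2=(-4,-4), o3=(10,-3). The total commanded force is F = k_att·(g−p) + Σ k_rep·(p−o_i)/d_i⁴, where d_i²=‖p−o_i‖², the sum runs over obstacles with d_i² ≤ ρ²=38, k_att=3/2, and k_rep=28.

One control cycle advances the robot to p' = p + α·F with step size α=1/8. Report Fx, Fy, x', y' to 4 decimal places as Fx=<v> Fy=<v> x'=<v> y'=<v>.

F_att = 3/2·(g−p) = 3/2·(7,7) = (10.5000,10.5000)
o1: d²=377 > ρ²=38 → inactive
o2: d²=32 ≤ ρ²=38; F_rep = 28·(-4,-4)/32² = (-0.1094,-0.1094)
o3: d²=349 > ρ²=38 → inactive
F = F_att + ΣF_rep = (10.3906,10.3906)
p' = p + 1/8·F = (-6.7012,-6.7012)

Fx=10.3906 Fy=10.3906 x'=-6.7012 y'=-6.7012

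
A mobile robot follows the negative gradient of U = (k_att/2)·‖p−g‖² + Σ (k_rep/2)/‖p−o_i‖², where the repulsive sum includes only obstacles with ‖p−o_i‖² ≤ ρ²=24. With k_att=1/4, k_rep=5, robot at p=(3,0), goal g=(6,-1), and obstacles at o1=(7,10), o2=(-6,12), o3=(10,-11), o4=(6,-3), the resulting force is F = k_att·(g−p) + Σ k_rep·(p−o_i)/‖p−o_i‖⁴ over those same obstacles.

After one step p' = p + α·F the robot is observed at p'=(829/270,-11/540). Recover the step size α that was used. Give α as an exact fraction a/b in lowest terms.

F_att = 1/4·(g−p) = 1/4·(3,-1) = (0.7500,-0.2500)
o1: d²=116 > ρ²=24 → inactive
o2: d²=225 > ρ²=24 → inactive
o3: d²=170 > ρ²=24 → inactive
o4: d²=18 ≤ ρ²=24; F_rep = 5·(-3,3)/18² = (-0.0463,0.0463)
F = F_att + ΣF_rep = (0.7037,-0.2037)
Δp = p'−p = (0.0704,-0.0204); α = Δx/Fx = (19/270) / (19/27) = 1/10
check: Δy/Fy = (-11/540) / (-11/54) = 1/10 ✓

α = 1/10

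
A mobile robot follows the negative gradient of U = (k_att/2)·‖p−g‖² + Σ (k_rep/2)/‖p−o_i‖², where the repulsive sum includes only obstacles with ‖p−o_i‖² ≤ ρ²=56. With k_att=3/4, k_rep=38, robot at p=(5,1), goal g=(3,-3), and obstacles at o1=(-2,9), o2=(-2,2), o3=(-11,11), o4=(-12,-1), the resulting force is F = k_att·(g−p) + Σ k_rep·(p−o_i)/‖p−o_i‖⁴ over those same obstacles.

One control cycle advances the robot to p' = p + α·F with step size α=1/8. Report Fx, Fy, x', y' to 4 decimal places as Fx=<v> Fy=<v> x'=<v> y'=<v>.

Fx=-1.3936 Fy=-3.0152 x'=4.8258 y'=0.6231

F_att = 3/4·(g−p) = 3/4·(-2,-4) = (-1.5000,-3.0000)
o1: d²=113 > ρ²=56 → inactive
o2: d²=50 ≤ ρ²=56; F_rep = 38·(7,-1)/50² = (0.1064,-0.0152)
o3: d²=356 > ρ²=56 → inactive
o4: d²=293 > ρ²=56 → inactive
F = F_att + ΣF_rep = (-1.3936,-3.0152)
p' = p + 1/8·F = (4.8258,0.6231)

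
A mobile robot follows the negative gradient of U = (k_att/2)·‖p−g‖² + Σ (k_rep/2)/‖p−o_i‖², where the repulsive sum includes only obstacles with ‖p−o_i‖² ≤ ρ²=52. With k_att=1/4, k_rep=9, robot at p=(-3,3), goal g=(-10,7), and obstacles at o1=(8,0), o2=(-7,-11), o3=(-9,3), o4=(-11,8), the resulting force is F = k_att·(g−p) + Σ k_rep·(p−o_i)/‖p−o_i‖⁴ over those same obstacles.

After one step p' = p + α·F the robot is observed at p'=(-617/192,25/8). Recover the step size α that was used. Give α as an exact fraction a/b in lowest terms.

α = 1/8

F_att = 1/4·(g−p) = 1/4·(-7,4) = (-1.7500,1.0000)
o1: d²=130 > ρ²=52 → inactive
o2: d²=212 > ρ²=52 → inactive
o3: d²=36 ≤ ρ²=52; F_rep = 9·(6,0)/36² = (0.0417,0.0000)
o4: d²=89 > ρ²=52 → inactive
F = F_att + ΣF_rep = (-1.7083,1.0000)
Δp = p'−p = (-0.2135,0.1250); α = Δx/Fx = (-41/192) / (-41/24) = 1/8
check: Δy/Fy = (1/8) / (1) = 1/8 ✓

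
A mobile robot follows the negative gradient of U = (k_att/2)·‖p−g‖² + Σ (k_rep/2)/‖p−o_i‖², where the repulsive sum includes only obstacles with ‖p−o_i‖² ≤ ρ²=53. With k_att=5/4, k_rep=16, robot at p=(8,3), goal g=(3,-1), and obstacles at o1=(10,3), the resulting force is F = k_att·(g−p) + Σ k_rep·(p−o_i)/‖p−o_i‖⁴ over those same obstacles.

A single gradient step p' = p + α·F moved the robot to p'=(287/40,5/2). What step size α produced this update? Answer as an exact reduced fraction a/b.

α = 1/10

F_att = 5/4·(g−p) = 5/4·(-5,-4) = (-6.2500,-5.0000)
o1: d²=4 ≤ ρ²=53; F_rep = 16·(-2,0)/4² = (-2.0000,0.0000)
F = F_att + ΣF_rep = (-8.2500,-5.0000)
Δp = p'−p = (-0.8250,-0.5000); α = Δx/Fx = (-33/40) / (-33/4) = 1/10
check: Δy/Fy = (-1/2) / (-5) = 1/10 ✓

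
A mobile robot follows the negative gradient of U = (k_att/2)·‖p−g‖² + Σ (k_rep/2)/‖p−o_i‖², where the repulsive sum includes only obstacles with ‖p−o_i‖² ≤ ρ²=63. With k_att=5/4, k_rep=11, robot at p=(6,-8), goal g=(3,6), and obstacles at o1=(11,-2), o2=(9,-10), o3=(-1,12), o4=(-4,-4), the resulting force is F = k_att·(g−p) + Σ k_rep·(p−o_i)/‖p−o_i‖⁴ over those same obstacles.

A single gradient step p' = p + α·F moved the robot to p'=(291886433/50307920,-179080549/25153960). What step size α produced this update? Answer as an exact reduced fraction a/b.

α = 1/20

F_att = 5/4·(g−p) = 5/4·(-3,14) = (-3.7500,17.5000)
o1: d²=61 ≤ ρ²=63; F_rep = 11·(-5,-6)/61² = (-0.0148,-0.0177)
o2: d²=13 ≤ ρ²=63; F_rep = 11·(-3,2)/13² = (-0.1953,0.1302)
o3: d²=449 > ρ²=63 → inactive
o4: d²=116 > ρ²=63 → inactive
F = F_att + ΣF_rep = (-3.9600,17.6124)
Δp = p'−p = (-0.1980,0.8806); α = Δx/Fx = (-9961087/50307920) / (-9961087/2515396) = 1/20
check: Δy/Fy = (22151131/25153960) / (22151131/1257698) = 1/20 ✓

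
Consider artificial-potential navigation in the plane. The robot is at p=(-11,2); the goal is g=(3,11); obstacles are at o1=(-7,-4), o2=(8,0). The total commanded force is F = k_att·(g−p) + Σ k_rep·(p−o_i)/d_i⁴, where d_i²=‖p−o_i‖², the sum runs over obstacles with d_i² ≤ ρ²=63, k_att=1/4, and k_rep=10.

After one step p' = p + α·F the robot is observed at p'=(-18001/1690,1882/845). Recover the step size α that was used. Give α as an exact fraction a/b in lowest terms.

F_att = 1/4·(g−p) = 1/4·(14,9) = (3.5000,2.2500)
o1: d²=52 ≤ ρ²=63; F_rep = 10·(-4,6)/52² = (-0.0148,0.0222)
o2: d²=365 > ρ²=63 → inactive
F = F_att + ΣF_rep = (3.4852,2.2722)
Δp = p'−p = (0.3485,0.2272); α = Δx/Fx = (589/1690) / (589/169) = 1/10
check: Δy/Fy = (192/845) / (384/169) = 1/10 ✓

α = 1/10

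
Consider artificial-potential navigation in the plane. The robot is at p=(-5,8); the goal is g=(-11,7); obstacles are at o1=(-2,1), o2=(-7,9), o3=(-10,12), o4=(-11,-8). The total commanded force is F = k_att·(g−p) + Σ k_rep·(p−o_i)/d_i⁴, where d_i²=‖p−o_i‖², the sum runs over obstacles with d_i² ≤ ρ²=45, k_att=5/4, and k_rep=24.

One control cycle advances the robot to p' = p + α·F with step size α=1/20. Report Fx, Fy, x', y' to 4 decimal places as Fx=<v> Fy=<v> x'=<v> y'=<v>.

F_att = 5/4·(g−p) = 5/4·(-6,-1) = (-7.5000,-1.2500)
o1: d²=58 > ρ²=45 → inactive
o2: d²=5 ≤ ρ²=45; F_rep = 24·(2,-1)/5² = (1.9200,-0.9600)
o3: d²=41 ≤ ρ²=45; F_rep = 24·(5,-4)/41² = (0.0714,-0.0571)
o4: d²=292 > ρ²=45 → inactive
F = F_att + ΣF_rep = (-5.5086,-2.2671)
p' = p + 1/20·F = (-5.2754,7.8866)

Fx=-5.5086 Fy=-2.2671 x'=-5.2754 y'=7.8866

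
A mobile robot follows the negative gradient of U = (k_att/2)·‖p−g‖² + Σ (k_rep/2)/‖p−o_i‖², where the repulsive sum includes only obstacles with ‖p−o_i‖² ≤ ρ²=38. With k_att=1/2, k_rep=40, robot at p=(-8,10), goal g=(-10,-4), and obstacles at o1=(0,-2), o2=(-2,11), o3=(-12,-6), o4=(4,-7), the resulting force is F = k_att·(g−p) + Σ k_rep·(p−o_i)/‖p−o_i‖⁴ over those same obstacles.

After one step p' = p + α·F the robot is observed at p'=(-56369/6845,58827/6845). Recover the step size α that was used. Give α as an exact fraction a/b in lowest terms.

α = 1/5

F_att = 1/2·(g−p) = 1/2·(-2,-14) = (-1.0000,-7.0000)
o1: d²=208 > ρ²=38 → inactive
o2: d²=37 ≤ ρ²=38; F_rep = 40·(-6,-1)/37² = (-0.1753,-0.0292)
o3: d²=272 > ρ²=38 → inactive
o4: d²=433 > ρ²=38 → inactive
F = F_att + ΣF_rep = (-1.1753,-7.0292)
Δp = p'−p = (-0.2351,-1.4058); α = Δx/Fx = (-1609/6845) / (-1609/1369) = 1/5
check: Δy/Fy = (-9623/6845) / (-9623/1369) = 1/5 ✓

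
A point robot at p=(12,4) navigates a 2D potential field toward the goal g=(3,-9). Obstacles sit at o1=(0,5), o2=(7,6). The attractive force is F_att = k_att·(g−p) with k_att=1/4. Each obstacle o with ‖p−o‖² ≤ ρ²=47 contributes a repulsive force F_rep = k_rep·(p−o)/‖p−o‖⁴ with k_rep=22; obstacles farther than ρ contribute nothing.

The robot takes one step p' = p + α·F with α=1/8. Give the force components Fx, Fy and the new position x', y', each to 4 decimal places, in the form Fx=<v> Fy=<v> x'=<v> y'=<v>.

Fx=-2.1192 Fy=-3.3023 x'=11.7351 y'=3.5872

F_att = 1/4·(g−p) = 1/4·(-9,-13) = (-2.2500,-3.2500)
o1: d²=145 > ρ²=47 → inactive
o2: d²=29 ≤ ρ²=47; F_rep = 22·(5,-2)/29² = (0.1308,-0.0523)
F = F_att + ΣF_rep = (-2.1192,-3.3023)
p' = p + 1/8·F = (11.7351,3.5872)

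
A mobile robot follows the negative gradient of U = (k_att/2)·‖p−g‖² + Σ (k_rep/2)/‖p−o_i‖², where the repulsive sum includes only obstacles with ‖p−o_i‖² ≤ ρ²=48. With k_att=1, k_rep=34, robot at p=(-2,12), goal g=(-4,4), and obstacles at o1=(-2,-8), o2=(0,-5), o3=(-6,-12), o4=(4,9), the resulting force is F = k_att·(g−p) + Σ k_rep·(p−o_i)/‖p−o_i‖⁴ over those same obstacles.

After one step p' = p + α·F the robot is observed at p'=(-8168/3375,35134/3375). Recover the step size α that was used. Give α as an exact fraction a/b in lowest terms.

α = 1/5

F_att = 1·(g−p) = 1·(-2,-8) = (-2.0000,-8.0000)
o1: d²=400 > ρ²=48 → inactive
o2: d²=293 > ρ²=48 → inactive
o3: d²=592 > ρ²=48 → inactive
o4: d²=45 ≤ ρ²=48; F_rep = 34·(-6,3)/45² = (-0.1007,0.0504)
F = F_att + ΣF_rep = (-2.1007,-7.9496)
Δp = p'−p = (-0.4201,-1.5899); α = Δx/Fx = (-1418/3375) / (-1418/675) = 1/5
check: Δy/Fy = (-5366/3375) / (-5366/675) = 1/5 ✓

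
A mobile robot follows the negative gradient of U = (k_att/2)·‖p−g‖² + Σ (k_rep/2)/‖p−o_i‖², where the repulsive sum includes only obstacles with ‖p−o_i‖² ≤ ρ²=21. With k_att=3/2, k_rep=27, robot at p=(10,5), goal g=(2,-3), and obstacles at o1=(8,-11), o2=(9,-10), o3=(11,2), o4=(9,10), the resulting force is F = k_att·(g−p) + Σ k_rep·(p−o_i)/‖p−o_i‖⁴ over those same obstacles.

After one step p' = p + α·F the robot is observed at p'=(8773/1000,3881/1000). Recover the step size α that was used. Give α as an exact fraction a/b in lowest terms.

F_att = 3/2·(g−p) = 3/2·(-8,-8) = (-12.0000,-12.0000)
o1: d²=260 > ρ²=21 → inactive
o2: d²=226 > ρ²=21 → inactive
o3: d²=10 ≤ ρ²=21; F_rep = 27·(-1,3)/10² = (-0.2700,0.8100)
o4: d²=26 > ρ²=21 → inactive
F = F_att + ΣF_rep = (-12.2700,-11.1900)
Δp = p'−p = (-1.2270,-1.1190); α = Δx/Fx = (-1227/1000) / (-1227/100) = 1/10
check: Δy/Fy = (-1119/1000) / (-1119/100) = 1/10 ✓

α = 1/10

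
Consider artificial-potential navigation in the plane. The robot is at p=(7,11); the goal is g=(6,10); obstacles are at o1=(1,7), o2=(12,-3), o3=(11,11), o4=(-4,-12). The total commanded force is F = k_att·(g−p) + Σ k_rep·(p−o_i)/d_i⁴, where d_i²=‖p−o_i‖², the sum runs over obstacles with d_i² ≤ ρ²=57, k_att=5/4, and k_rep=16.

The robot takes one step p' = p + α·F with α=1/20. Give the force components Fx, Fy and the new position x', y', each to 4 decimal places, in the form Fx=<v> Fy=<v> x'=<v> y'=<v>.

F_att = 5/4·(g−p) = 5/4·(-1,-1) = (-1.2500,-1.2500)
o1: d²=52 ≤ ρ²=57; F_rep = 16·(6,4)/52² = (0.0355,0.0237)
o2: d²=221 > ρ²=57 → inactive
o3: d²=16 ≤ ρ²=57; F_rep = 16·(-4,0)/16² = (-0.2500,0.0000)
o4: d²=650 > ρ²=57 → inactive
F = F_att + ΣF_rep = (-1.4645,-1.2263)
p' = p + 1/20·F = (6.9268,10.9387)

Fx=-1.4645 Fy=-1.2263 x'=6.9268 y'=10.9387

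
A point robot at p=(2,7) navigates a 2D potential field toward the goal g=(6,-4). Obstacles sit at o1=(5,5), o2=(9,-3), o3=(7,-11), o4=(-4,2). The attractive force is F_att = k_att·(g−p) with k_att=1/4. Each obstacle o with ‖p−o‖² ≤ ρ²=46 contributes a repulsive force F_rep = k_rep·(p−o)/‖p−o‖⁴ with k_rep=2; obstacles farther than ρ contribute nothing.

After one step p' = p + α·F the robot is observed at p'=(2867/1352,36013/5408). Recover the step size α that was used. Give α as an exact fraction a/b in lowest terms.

F_att = 1/4·(g−p) = 1/4·(4,-11) = (1.0000,-2.7500)
o1: d²=13 ≤ ρ²=46; F_rep = 2·(-3,2)/13² = (-0.0355,0.0237)
o2: d²=149 > ρ²=46 → inactive
o3: d²=349 > ρ²=46 → inactive
o4: d²=61 > ρ²=46 → inactive
F = F_att + ΣF_rep = (0.9645,-2.7263)
Δp = p'−p = (0.1206,-0.3408); α = Δx/Fx = (163/1352) / (163/169) = 1/8
check: Δy/Fy = (-1843/5408) / (-1843/676) = 1/8 ✓

α = 1/8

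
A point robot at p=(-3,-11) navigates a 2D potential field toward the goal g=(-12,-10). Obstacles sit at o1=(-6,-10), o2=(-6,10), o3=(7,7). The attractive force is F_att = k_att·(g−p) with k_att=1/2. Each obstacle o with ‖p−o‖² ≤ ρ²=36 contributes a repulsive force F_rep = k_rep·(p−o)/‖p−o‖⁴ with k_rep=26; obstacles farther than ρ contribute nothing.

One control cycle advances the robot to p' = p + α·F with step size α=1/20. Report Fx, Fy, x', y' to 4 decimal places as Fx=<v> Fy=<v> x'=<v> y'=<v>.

F_att = 1/2·(g−p) = 1/2·(-9,1) = (-4.5000,0.5000)
o1: d²=10 ≤ ρ²=36; F_rep = 26·(3,-1)/10² = (0.7800,-0.2600)
o2: d²=450 > ρ²=36 → inactive
o3: d²=424 > ρ²=36 → inactive
F = F_att + ΣF_rep = (-3.7200,0.2400)
p' = p + 1/20·F = (-3.1860,-10.9880)

Fx=-3.7200 Fy=0.2400 x'=-3.1860 y'=-10.9880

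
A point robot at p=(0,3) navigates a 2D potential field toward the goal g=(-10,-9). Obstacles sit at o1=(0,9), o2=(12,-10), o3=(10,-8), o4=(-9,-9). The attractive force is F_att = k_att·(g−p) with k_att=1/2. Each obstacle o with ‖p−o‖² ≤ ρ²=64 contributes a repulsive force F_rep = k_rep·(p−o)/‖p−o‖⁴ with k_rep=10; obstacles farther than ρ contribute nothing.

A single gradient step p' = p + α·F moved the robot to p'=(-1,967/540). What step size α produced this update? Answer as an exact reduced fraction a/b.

α = 1/5

F_att = 1/2·(g−p) = 1/2·(-10,-12) = (-5.0000,-6.0000)
o1: d²=36 ≤ ρ²=64; F_rep = 10·(0,-6)/36² = (0.0000,-0.0463)
o2: d²=313 > ρ²=64 → inactive
o3: d²=221 > ρ²=64 → inactive
o4: d²=225 > ρ²=64 → inactive
F = F_att + ΣF_rep = (-5.0000,-6.0463)
Δp = p'−p = (-1.0000,-1.2093); α = Δx/Fx = (-1) / (-5) = 1/5
check: Δy/Fy = (-653/540) / (-653/108) = 1/5 ✓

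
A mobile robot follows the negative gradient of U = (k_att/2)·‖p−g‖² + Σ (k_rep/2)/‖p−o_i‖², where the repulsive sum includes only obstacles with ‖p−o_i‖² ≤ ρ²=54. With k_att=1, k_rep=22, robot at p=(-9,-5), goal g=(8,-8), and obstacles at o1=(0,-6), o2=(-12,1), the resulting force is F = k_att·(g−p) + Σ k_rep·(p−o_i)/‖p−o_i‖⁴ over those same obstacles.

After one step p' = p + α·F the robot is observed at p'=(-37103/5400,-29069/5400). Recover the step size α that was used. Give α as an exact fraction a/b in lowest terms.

α = 1/8

F_att = 1·(g−p) = 1·(17,-3) = (17.0000,-3.0000)
o1: d²=82 > ρ²=54 → inactive
o2: d²=45 ≤ ρ²=54; F_rep = 22·(3,-6)/45² = (0.0326,-0.0652)
F = F_att + ΣF_rep = (17.0326,-3.0652)
Δp = p'−p = (2.1291,-0.3831); α = Δx/Fx = (11497/5400) / (11497/675) = 1/8
check: Δy/Fy = (-2069/5400) / (-2069/675) = 1/8 ✓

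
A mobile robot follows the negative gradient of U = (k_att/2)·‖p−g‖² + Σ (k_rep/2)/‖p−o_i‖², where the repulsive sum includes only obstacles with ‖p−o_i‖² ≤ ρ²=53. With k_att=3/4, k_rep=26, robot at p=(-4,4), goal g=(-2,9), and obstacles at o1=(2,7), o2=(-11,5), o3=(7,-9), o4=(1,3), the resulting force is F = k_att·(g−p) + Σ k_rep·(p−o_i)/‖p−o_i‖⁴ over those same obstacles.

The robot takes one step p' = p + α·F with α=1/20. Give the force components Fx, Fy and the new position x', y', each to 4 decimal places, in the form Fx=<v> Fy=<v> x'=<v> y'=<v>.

Fx=1.3035 Fy=3.7395 x'=-3.9348 y'=4.1870

F_att = 3/4·(g−p) = 3/4·(2,5) = (1.5000,3.7500)
o1: d²=45 ≤ ρ²=53; F_rep = 26·(-6,-3)/45² = (-0.0770,-0.0385)
o2: d²=50 ≤ ρ²=53; F_rep = 26·(7,-1)/50² = (0.0728,-0.0104)
o3: d²=290 > ρ²=53 → inactive
o4: d²=26 ≤ ρ²=53; F_rep = 26·(-5,1)/26² = (-0.1923,0.0385)
F = F_att + ΣF_rep = (1.3035,3.7395)
p' = p + 1/20·F = (-3.9348,4.1870)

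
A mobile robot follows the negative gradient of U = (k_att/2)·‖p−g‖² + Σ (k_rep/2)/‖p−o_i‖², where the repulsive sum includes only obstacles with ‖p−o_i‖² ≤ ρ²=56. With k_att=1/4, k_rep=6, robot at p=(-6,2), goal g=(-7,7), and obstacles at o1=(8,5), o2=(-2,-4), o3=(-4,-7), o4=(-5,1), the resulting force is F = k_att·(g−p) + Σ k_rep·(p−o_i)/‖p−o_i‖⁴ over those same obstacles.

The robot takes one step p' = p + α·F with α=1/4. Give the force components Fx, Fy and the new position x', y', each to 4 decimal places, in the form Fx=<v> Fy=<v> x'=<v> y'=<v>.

F_att = 1/4·(g−p) = 1/4·(-1,5) = (-0.2500,1.2500)
o1: d²=205 > ρ²=56 → inactive
o2: d²=52 ≤ ρ²=56; F_rep = 6·(-4,6)/52² = (-0.0089,0.0133)
o3: d²=85 > ρ²=56 → inactive
o4: d²=2 ≤ ρ²=56; F_rep = 6·(-1,1)/2² = (-1.5000,1.5000)
F = F_att + ΣF_rep = (-1.7589,2.7633)
p' = p + 1/4·F = (-6.4397,2.6908)

Fx=-1.7589 Fy=2.7633 x'=-6.4397 y'=2.6908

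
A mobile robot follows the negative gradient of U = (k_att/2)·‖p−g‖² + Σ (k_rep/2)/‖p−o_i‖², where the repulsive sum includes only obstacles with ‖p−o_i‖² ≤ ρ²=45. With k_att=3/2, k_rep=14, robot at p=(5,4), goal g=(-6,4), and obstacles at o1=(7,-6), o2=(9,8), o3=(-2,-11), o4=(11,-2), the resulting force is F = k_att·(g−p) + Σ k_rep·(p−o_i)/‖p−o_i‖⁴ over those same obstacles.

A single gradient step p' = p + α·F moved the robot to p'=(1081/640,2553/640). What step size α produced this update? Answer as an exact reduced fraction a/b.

α = 1/5

F_att = 3/2·(g−p) = 3/2·(-11,0) = (-16.5000,0.0000)
o1: d²=104 > ρ²=45 → inactive
o2: d²=32 ≤ ρ²=45; F_rep = 14·(-4,-4)/32² = (-0.0547,-0.0547)
o3: d²=274 > ρ²=45 → inactive
o4: d²=72 > ρ²=45 → inactive
F = F_att + ΣF_rep = (-16.5547,-0.0547)
Δp = p'−p = (-3.3109,-0.0109); α = Δx/Fx = (-2119/640) / (-2119/128) = 1/5
check: Δy/Fy = (-7/640) / (-7/128) = 1/5 ✓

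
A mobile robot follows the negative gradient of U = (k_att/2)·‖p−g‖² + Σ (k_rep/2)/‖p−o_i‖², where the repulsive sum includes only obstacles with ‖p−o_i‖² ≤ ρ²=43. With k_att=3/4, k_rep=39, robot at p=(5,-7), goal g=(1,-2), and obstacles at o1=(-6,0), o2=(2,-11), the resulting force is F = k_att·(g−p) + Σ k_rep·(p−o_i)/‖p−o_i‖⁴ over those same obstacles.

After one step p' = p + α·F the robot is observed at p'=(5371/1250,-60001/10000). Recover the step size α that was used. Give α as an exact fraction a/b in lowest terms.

α = 1/4

F_att = 3/4·(g−p) = 3/4·(-4,5) = (-3.0000,3.7500)
o1: d²=170 > ρ²=43 → inactive
o2: d²=25 ≤ ρ²=43; F_rep = 39·(3,4)/25² = (0.1872,0.2496)
F = F_att + ΣF_rep = (-2.8128,3.9996)
Δp = p'−p = (-0.7032,0.9999); α = Δx/Fx = (-879/1250) / (-1758/625) = 1/4
check: Δy/Fy = (9999/10000) / (9999/2500) = 1/4 ✓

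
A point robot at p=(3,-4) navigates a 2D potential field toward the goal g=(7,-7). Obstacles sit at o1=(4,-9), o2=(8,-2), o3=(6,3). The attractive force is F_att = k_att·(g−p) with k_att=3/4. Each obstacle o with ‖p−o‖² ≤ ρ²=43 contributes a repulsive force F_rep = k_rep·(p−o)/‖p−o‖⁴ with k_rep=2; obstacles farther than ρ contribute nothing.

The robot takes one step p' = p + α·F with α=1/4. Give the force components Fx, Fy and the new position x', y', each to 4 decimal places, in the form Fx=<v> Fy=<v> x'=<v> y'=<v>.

F_att = 3/4·(g−p) = 3/4·(4,-3) = (3.0000,-2.2500)
o1: d²=26 ≤ ρ²=43; F_rep = 2·(-1,5)/26² = (-0.0030,0.0148)
o2: d²=29 ≤ ρ²=43; F_rep = 2·(-5,-2)/29² = (-0.0119,-0.0048)
o3: d²=58 > ρ²=43 → inactive
F = F_att + ΣF_rep = (2.9852,-2.2400)
p' = p + 1/4·F = (3.7463,-4.5600)

Fx=2.9852 Fy=-2.2400 x'=3.7463 y'=-4.5600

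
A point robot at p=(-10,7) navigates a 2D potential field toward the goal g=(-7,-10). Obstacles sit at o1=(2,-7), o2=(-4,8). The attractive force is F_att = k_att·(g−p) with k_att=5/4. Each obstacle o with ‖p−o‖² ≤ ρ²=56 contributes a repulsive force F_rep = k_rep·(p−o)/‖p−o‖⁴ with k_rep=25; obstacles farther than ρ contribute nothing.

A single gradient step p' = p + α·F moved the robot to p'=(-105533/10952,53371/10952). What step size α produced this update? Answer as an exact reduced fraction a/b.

α = 1/10

F_att = 5/4·(g−p) = 5/4·(3,-17) = (3.7500,-21.2500)
o1: d²=340 > ρ²=56 → inactive
o2: d²=37 ≤ ρ²=56; F_rep = 25·(-6,-1)/37² = (-0.1096,-0.0183)
F = F_att + ΣF_rep = (3.6404,-21.2683)
Δp = p'−p = (0.3640,-2.1268); α = Δx/Fx = (3987/10952) / (19935/5476) = 1/10
check: Δy/Fy = (-23293/10952) / (-116465/5476) = 1/10 ✓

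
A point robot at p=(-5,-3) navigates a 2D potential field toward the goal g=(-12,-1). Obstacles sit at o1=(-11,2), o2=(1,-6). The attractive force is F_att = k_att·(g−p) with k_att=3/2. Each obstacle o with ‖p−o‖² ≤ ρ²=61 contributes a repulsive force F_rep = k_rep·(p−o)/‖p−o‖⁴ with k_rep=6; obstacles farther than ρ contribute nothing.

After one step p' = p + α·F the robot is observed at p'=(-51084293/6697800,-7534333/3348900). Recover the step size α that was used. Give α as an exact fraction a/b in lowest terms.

F_att = 3/2·(g−p) = 3/2·(-7,2) = (-10.5000,3.0000)
o1: d²=61 ≤ ρ²=61; F_rep = 6·(6,-5)/61² = (0.0097,-0.0081)
o2: d²=45 ≤ ρ²=61; F_rep = 6·(-6,3)/45² = (-0.0178,0.0089)
F = F_att + ΣF_rep = (-10.5081,3.0008)
Δp = p'−p = (-2.6270,0.7502); α = Δx/Fx = (-17595293/6697800) / (-17595293/1674450) = 1/4
check: Δy/Fy = (2512367/3348900) / (2512367/837225) = 1/4 ✓

α = 1/4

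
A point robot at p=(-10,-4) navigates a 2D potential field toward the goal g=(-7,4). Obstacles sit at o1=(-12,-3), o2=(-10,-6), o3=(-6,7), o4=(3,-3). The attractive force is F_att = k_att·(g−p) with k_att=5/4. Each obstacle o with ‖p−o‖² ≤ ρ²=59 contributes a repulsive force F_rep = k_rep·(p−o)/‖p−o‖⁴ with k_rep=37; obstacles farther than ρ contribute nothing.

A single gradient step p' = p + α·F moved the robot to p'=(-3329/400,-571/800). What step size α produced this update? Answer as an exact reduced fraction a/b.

α = 1/4

F_att = 5/4·(g−p) = 5/4·(3,8) = (3.7500,10.0000)
o1: d²=5 ≤ ρ²=59; F_rep = 37·(2,-1)/5² = (2.9600,-1.4800)
o2: d²=4 ≤ ρ²=59; F_rep = 37·(0,2)/4² = (0.0000,4.6250)
o3: d²=137 > ρ²=59 → inactive
o4: d²=170 > ρ²=59 → inactive
F = F_att + ΣF_rep = (6.7100,13.1450)
Δp = p'−p = (1.6775,3.2862); α = Δx/Fx = (671/400) / (671/100) = 1/4
check: Δy/Fy = (2629/800) / (2629/200) = 1/4 ✓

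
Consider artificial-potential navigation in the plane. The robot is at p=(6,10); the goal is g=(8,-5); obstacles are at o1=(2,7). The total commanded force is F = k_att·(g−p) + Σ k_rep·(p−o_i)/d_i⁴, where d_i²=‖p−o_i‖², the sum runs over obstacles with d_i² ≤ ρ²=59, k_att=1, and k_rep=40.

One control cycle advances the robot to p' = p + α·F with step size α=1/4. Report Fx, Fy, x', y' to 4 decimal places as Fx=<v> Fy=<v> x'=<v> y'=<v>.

F_att = 1·(g−p) = 1·(2,-15) = (2.0000,-15.0000)
o1: d²=25 ≤ ρ²=59; F_rep = 40·(4,3)/25² = (0.2560,0.1920)
F = F_att + ΣF_rep = (2.2560,-14.8080)
p' = p + 1/4·F = (6.5640,6.2980)

Fx=2.2560 Fy=-14.8080 x'=6.5640 y'=6.2980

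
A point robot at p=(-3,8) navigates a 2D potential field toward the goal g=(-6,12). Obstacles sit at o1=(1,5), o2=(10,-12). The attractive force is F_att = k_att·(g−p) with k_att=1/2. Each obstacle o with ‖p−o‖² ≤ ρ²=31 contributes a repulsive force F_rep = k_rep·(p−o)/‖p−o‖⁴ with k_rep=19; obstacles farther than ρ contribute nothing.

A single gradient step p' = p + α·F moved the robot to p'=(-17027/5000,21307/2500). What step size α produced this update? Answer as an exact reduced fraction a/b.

F_att = 1/2·(g−p) = 1/2·(-3,4) = (-1.5000,2.0000)
o1: d²=25 ≤ ρ²=31; F_rep = 19·(-4,3)/25² = (-0.1216,0.0912)
o2: d²=569 > ρ²=31 → inactive
F = F_att + ΣF_rep = (-1.6216,2.0912)
Δp = p'−p = (-0.4054,0.5228); α = Δx/Fx = (-2027/5000) / (-2027/1250) = 1/4
check: Δy/Fy = (1307/2500) / (1307/625) = 1/4 ✓

α = 1/4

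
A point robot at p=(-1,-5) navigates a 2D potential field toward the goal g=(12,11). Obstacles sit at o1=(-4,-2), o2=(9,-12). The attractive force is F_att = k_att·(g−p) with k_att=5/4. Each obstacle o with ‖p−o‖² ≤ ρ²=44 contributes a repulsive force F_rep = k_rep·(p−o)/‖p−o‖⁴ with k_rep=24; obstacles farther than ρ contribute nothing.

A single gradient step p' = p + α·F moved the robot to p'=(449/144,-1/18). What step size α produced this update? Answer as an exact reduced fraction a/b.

α = 1/4

F_att = 5/4·(g−p) = 5/4·(13,16) = (16.2500,20.0000)
o1: d²=18 ≤ ρ²=44; F_rep = 24·(3,-3)/18² = (0.2222,-0.2222)
o2: d²=149 > ρ²=44 → inactive
F = F_att + ΣF_rep = (16.4722,19.7778)
Δp = p'−p = (4.1181,4.9444); α = Δx/Fx = (593/144) / (593/36) = 1/4
check: Δy/Fy = (89/18) / (178/9) = 1/4 ✓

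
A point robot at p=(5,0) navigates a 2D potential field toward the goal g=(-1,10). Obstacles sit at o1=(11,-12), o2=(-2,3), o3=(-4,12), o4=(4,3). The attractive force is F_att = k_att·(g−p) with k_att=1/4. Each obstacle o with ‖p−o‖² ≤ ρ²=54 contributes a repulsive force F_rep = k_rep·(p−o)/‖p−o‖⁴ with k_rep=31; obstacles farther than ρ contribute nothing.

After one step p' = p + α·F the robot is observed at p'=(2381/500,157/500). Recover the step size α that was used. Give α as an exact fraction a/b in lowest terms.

α = 1/5

F_att = 1/4·(g−p) = 1/4·(-6,10) = (-1.5000,2.5000)
o1: d²=180 > ρ²=54 → inactive
o2: d²=58 > ρ²=54 → inactive
o3: d²=225 > ρ²=54 → inactive
o4: d²=10 ≤ ρ²=54; F_rep = 31·(1,-3)/10² = (0.3100,-0.9300)
F = F_att + ΣF_rep = (-1.1900,1.5700)
Δp = p'−p = (-0.2380,0.3140); α = Δx/Fx = (-119/500) / (-119/100) = 1/5
check: Δy/Fy = (157/500) / (157/100) = 1/5 ✓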